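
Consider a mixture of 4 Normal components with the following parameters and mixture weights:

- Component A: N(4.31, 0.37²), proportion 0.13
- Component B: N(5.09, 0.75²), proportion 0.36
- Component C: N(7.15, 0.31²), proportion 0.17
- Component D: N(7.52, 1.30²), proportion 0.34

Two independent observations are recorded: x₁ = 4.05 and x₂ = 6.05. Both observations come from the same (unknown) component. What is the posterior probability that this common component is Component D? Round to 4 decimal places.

0.0272

Posterior ∝ prior × likelihood, so P(k | x) ∝ w_k f_k(x); normalise over all components.
Since both observations come from the same component, the likelihood for component k is f_k(x₁)·f_k(x₂).
  p_A = [(1/(0.37·√(2π)))·exp(−(4.05−4.31)²/(2·0.37²)) = 1.078222·exp(-0.24690) = 0.842331] × [1.69984e-05] = 1.43183e-05
  p_B = [(1/(0.75·√(2π)))·exp(−(4.05−5.09)²/(2·0.75²)) = 0.531923·exp(-0.96142) = 0.20338] × [0.234463] = 0.0476852
  p_C = [(1/(0.31·√(2π)))·exp(−(4.05−7.15)²/(2·0.31²)) = 1.286911·exp(-50.00000) = 2.48213e-22] × [0.00237376] = 5.89197e-25
  p_D = [(1/(1.30·√(2π)))·exp(−(4.05−7.52)²/(2·1.30²)) = 0.306879·exp(-3.56240) = 0.00870638] × [0.161925] = 0.00140978
Multiply by the mixture weights:
  w_A·p_A = 0.13 × 1.43183e-05 = 1.86137e-06
  w_B·p_B = 0.36 × 0.0476852 = 0.0171667
  w_C·p_C = 0.17 × 5.89197e-25 = 1.00164e-25
  w_D·p_D = 0.34 × 0.00140978 = 0.000479325
Evidence: 1.86137e-06 + 0.0171667 + 1.00164e-25 + 0.000479325 = 0.0176478
P(Component D | x₁, x₂) = 0.000479325 / 0.0176478 ≈ 0.0272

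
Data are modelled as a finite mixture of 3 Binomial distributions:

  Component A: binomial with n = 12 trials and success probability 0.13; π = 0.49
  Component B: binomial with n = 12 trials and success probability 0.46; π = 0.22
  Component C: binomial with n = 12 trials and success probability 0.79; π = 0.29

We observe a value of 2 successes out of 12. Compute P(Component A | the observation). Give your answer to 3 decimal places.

0.954

The responsibility of component k is w_k f_k(x) divided by Σ_j w_j f_j(x).
Binomial probabilities:
  f_A = C(12,2)·0.13^2·0.87^10 = 66·0.0169·0.248423 = 0.277091
  f_B = C(12,2)·0.46^2·0.54^10 = 66·0.2116·0.00210833 = 0.029444
  f_C = C(12,2)·0.79^2·0.21^10 = 66·0.6241·1.66799e-07 = 6.87054e-06
Prior × likelihood for each component:
  w_A·f_A = 0.49 × 0.277091 = 0.135775
  w_B·f_B = 0.22 × 0.029444 = 0.00647769
  w_C·f_C = 0.29 × 6.87054e-06 = 1.99246e-06
Marginal: 0.135775 + 0.00647769 + 1.99246e-06 = 0.142255
So the posterior for Component A is 0.135775 / 0.142255 ≈ 0.954.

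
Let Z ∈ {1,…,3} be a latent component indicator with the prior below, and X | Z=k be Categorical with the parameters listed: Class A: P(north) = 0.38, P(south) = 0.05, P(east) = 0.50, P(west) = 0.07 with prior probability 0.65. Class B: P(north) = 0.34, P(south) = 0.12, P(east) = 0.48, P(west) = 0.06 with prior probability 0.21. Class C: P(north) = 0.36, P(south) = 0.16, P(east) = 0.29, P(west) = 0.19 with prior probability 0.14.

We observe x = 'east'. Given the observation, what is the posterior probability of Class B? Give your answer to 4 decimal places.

0.2161

Apply Bayes' rule: the posterior for each component is proportional to its prior times its likelihood at x.
Component likelihoods at x = 'east':
  f_A = P(east | comp) = 0.50
  f_B = P(east | comp) = 0.48
  f_C = P(east | comp) = 0.29
Unnormalised posteriors:
  π_A·f_A = 0.65 × 0.5 = 0.325
  π_B·f_B = 0.21 × 0.48 = 0.1008
  π_C·f_C = 0.14 × 0.29 = 0.0406
Sum: 0.325 + 0.1008 + 0.0406 = 0.4664
So the posterior for Class B is 0.1008 / 0.4664 ≈ 0.2161.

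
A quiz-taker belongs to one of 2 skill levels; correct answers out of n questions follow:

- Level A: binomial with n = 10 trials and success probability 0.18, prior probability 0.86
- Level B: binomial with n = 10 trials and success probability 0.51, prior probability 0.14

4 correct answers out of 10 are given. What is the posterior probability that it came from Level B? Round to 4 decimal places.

0.3233

By Bayes' theorem, P(k | x) = π_k f_k(x) / Σ_j π_j f_j(x).
Component likelihoods at x = 4 correct answers out of 10:
  L_A = 0.0670181
  L_B = 0.196642
Weight by the priors:
  π_A·L_A = 0.86 × 0.0670181 = 0.0576356
  π_B·L_B = 0.14 × 0.196642 = 0.0275299
Marginal: 0.0576356 + 0.0275299 = 0.0851655
Responsibility of Level B: 0.0275299 / 0.0851655 ≈ 0.3233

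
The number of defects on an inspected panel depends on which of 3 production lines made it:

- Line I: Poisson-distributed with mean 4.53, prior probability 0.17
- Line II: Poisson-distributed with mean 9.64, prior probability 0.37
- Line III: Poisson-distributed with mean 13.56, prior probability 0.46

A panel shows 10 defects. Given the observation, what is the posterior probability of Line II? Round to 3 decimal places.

0.559

The responsibility of component k is P(Z=k) f_k(x) divided by Σ_j P(Z=j) f_j(x).
Component likelihoods at x = 10 defects:
  p_I = e^(−4.53)·4.53^10/10! = 0.010811
  p_II = e^(−9.64)·9.64^10/10! = 0.124282
  p_III = e^(−13.56)·13.56^10/10! = 0.0747826
Prior × likelihood for each component:
  P(Z=I)·p_I = 0.17 × 0.010811 = 0.00183787
  P(Z=II)·p_II = 0.37 × 0.124282 = 0.0459844
  P(Z=III)·p_III = 0.46 × 0.0747826 = 0.0344
Sum: 0.00183787 + 0.0459844 + 0.0344 = 0.0822222
Responsibility of Line II: 0.0459844 / 0.0822222 ≈ 0.559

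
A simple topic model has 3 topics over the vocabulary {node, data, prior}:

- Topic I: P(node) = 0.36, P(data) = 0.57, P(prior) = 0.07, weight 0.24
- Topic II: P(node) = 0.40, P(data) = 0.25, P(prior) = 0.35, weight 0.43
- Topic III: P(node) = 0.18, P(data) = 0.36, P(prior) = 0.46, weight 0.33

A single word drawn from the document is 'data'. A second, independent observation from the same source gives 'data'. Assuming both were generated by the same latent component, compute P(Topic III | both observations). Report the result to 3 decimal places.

0.290

By Bayes' theorem, P(k | x) = P(Z=k) f_k(x) / Σ_j P(Z=j) f_j(x).
Since both observations come from the same component, the likelihood for component k is f_k(x₁)·f_k(x₂).
  p_I = [P(data | comp) = 0.57] × [0.57] = 0.3249
  p_II = [P(data | comp) = 0.25] × [0.25] = 0.0625
  p_III = [P(data | comp) = 0.36] × [0.36] = 0.1296
Multiply by the mixture weights:
  P(Z=I)·p_I = 0.24 × 0.3249 = 0.077976
  P(Z=II)·p_II = 0.43 × 0.0625 = 0.026875
  P(Z=III)·p_III = 0.33 × 0.1296 = 0.042768
Denominator: 0.077976 + 0.026875 + 0.042768 = 0.147619
P(Topic III | data) = 0.042768 / 0.147619 ≈ 0.290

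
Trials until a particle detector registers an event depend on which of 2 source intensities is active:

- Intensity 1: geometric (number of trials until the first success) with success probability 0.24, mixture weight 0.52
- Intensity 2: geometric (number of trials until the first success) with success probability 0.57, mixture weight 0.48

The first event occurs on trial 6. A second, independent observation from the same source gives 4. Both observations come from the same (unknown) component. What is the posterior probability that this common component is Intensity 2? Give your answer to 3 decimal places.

0.052

The responsibility of component k is π_k f_k(x) divided by Σ_j π_j f_j(x).
Since both observations come from the same component, the likelihood for component k is f_k(x₁)·f_k(x₂).
  L_1 = [0.24·(1−0.24)^5 = 0.24·0.253553 = 0.0608526] × [0.105354] = 0.00641108
  L_2 = [0.57·(1−0.57)^5 = 0.57·0.0147008 = 0.00837948] × [0.045319] = 0.00037975
Unnormalised posteriors:
  π_1·L_1 = 0.52 × 0.00641108 = 0.00333376
  π_2·L_2 = 0.48 × 0.00037975 = 0.00018228
Evidence: 0.00333376 + 0.00018228 = 0.00351604
Responsibility of Intensity 2: 0.00018228 / 0.00351604 ≈ 0.052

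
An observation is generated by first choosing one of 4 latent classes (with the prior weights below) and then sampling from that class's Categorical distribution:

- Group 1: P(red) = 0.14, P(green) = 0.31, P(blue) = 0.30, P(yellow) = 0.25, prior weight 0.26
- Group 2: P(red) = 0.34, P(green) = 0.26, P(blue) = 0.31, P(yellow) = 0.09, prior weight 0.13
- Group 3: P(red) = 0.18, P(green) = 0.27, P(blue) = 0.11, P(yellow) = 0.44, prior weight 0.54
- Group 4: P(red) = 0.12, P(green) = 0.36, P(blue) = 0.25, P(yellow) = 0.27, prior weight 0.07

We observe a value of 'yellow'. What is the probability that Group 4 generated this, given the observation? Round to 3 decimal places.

0.057

P(component k | x) = P(Z=k)·f_k(x) / marginal(x), where marginal(x) = Σ_j P(Z=j)·f_j(x).
Component likelihoods at x = 'yellow':
  p_1 = P(yellow | comp) = 0.25
  p_2 = P(yellow | comp) = 0.09
  p_3 = P(yellow | comp) = 0.44
  p_4 = P(yellow | comp) = 0.27
Unnormalised posteriors:
  P(Z=1)·p_1 = 0.26 × 0.25 = 0.065
  P(Z=2)·p_2 = 0.13 × 0.09 = 0.0117
  P(Z=3)·p_3 = 0.54 × 0.44 = 0.2376
  P(Z=4)·p_4 = 0.07 × 0.27 = 0.0189
Marginal: 0.065 + 0.0117 + 0.2376 + 0.0189 = 0.3332
Responsibility of Group 4: 0.0189 / 0.3332 ≈ 0.057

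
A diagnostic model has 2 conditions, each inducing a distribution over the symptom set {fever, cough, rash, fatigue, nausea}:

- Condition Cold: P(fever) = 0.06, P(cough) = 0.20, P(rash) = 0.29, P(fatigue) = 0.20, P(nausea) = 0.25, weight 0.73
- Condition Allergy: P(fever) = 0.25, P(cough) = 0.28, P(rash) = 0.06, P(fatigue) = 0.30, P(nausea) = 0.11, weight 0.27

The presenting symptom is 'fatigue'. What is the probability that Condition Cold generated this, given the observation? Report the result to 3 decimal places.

0.643

By Bayes' theorem, P(k | x) = P(Z=k) f_k(x) / Σ_j P(Z=j) f_j(x).
Categorical probabilities:
  p_Cold = 0.2
  p_Allergy = 0.3
Prior × likelihood for each component:
  P(Z=Cold)·p_Cold = 0.73 × 0.2 = 0.146
  P(Z=Allergy)·p_Allergy = 0.27 × 0.3 = 0.081
Sum: 0.146 + 0.081 = 0.227
So the posterior for Condition Cold is 0.146 / 0.227 ≈ 0.643.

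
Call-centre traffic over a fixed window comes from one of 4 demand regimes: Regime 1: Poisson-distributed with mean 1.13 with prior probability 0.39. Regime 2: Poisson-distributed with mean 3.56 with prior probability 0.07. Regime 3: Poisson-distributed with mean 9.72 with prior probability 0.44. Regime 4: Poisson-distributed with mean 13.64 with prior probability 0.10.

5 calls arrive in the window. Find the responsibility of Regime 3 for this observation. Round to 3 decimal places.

The responsibility of component k is π_k f_k(x) divided by Σ_j π_j f_j(x).
Component likelihoods at x = 5 calls:
  f_1 = e^(−1.13)·1.13^5/5! = 0.00495973
  f_2 = e^(−3.56)·3.56^5/5! = 0.135513
  f_3 = e^(−9.72)·9.72^5/5! = 0.0434318
  f_4 = e^(−13.64)·13.64^5/5! = 0.00468936
Multiply by the mixture weights:
  π_1·f_1 = 0.39 × 0.00495973 = 0.0019343
  π_2·f_2 = 0.07 × 0.135513 = 0.0094859
  π_3·f_3 = 0.44 × 0.0434318 = 0.01911
  π_4·f_4 = 0.10 × 0.00468936 = 0.000468936
Sum: 0.0019343 + 0.0094859 + 0.01911 + 0.000468936 = 0.0309991
Responsibility of Regime 3: 0.01911 / 0.0309991 ≈ 0.616

0.616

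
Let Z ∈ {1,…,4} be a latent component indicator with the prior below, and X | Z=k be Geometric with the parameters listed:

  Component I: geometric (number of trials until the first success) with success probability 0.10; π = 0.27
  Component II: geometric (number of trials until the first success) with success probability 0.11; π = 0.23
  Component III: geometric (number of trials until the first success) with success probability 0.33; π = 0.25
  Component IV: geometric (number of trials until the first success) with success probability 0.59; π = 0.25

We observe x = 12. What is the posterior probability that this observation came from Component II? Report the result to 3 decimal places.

Posterior ∝ prior × likelihood, so P(k | x) ∝ π_k f_k(x); normalise over all components.
Evaluate each component's likelihood at the observed value:
  f_I = 0.0313811
  f_II = 0.0305269
  f_III = 0.00403029
  f_IV = 3.24694e-05
Prior × likelihood for each component:
  π_I·f_I = 0.27 × 0.0313811 = 0.00847289
  π_II·f_II = 0.23 × 0.0305269 = 0.00702119
  π_III·f_III = 0.25 × 0.00403029 = 0.00100757
  π_IV·f_IV = 0.25 × 3.24694e-05 = 8.11735e-06
Evidence: 0.00847289 + 0.00702119 + 0.00100757 + 8.11735e-06 = 0.0165098
P(Component II | 12) ≈ 0.425

0.425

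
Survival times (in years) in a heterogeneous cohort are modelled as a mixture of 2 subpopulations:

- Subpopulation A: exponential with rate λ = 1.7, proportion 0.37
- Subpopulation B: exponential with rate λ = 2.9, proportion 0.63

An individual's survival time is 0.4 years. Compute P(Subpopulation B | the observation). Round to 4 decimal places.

0.6425

P(component k | x) = π_k·f_k(x) / marginal(x), where marginal(x) = Σ_j π_j·f_j(x).
Exponential densities:
  p_A = 0.861249
  p_B = 0.90911
Unnormalised posteriors:
  π_A·p_A = 0.37 × 0.861249 = 0.318662
  π_B·p_B = 0.63 × 0.90911 = 0.572739
Normaliser: 0.318662 + 0.572739 = 0.891401
P(Subpopulation B | the observation) ≈ 0.6425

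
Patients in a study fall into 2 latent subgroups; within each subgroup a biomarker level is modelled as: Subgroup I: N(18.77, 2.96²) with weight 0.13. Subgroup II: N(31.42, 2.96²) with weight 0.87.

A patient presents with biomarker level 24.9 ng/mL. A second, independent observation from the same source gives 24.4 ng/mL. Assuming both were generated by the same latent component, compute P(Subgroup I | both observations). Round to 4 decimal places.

0.3507

The responsibility of component k is π_k f_k(x) divided by Σ_j π_j f_j(x).
Since both observations come from the same component, the likelihood for component k is f_k(x₁)·f_k(x₂).
  p_I = [0.0157875] × [0.0220822] = 0.000348624
  p_II = [0.0119136] × [0.0080957] = 9.64487e-05
Prior × likelihood for each component:
  π_I·p_I = 0.13 × 0.000348624 = 4.53211e-05
  π_II·p_II = 0.87 × 9.64487e-05 = 8.39103e-05
Sum: 4.53211e-05 + 8.39103e-05 = 0.000129231
P(Subgroup I | x) = 4.53211e-05 / 0.000129231 ≈ 0.3507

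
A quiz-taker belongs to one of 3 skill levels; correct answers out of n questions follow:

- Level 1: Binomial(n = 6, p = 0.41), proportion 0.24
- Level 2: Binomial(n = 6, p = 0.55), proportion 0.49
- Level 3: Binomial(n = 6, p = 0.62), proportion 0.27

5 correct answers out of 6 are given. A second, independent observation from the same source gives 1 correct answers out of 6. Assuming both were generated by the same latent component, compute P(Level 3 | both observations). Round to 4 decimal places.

P(component k | x) = π_k·f_k(x) / marginal(x), where marginal(x) = Σ_j π_j·f_j(x).
Since both observations come from the same component, the likelihood for component k is f_k(x₁)·f_k(x₂).
  f_1 = [C(6,5)·0.41^5·0.59^1 = 6·0.0115856·0.59 = 0.0410131] × [0.175871] = 0.00721303
  f_2 = [C(6,5)·0.55^5·0.45^1 = 6·0.0503284·0.45 = 0.135887] × [0.0608943] = 0.00827473
  f_3 = [C(6,5)·0.62^5·0.38^1 = 6·0.0916133·0.38 = 0.208878] × [0.0294755] = 0.00615679
Prior × likelihood for each component:
  π_1·f_1 = 0.24 × 0.00721303 = 0.00173113
  π_2·f_2 = 0.49 × 0.00827473 = 0.00405462
  π_3·f_3 = 0.27 × 0.00615679 = 0.00166233
Marginal: 0.00173113 + 0.00405462 + 0.00166233 = 0.00744808
So the posterior for Level 3 is 0.00166233 / 0.00744808 ≈ 0.2232.

0.2232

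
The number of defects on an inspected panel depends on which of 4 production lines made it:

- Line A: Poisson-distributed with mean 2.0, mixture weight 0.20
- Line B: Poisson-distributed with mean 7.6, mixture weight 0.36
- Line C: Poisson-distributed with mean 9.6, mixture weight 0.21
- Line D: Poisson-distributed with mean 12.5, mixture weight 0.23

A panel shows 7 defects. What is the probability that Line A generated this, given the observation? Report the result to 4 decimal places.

Posterior ∝ prior × likelihood, so P(k | x) ∝ P(Z=k) f_k(x); normalise over all components.
Poisson probabilities:
  p_A = 0.00343709
  p_B = 0.145421
  p_C = 0.100981
  p_D = 0.0352581
Unnormalised posteriors:
  P(Z=A)·p_A = 0.20 × 0.00343709 = 0.000687417
  P(Z=B)·p_B = 0.36 × 0.145421 = 0.0523515
  P(Z=C)·p_C = 0.21 × 0.100981 = 0.0212061
  P(Z=D)·p_D = 0.23 × 0.0352581 = 0.00810936
Evidence: 0.000687417 + 0.0523515 + 0.0212061 + 0.00810936 = 0.0823543
P(Line A | data) = 0.000687417 / 0.0823543 ≈ 0.0083

0.0083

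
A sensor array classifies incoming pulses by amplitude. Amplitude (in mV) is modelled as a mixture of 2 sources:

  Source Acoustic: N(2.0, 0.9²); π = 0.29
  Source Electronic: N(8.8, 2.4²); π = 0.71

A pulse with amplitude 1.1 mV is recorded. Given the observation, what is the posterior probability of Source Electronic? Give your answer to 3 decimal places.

By Bayes' theorem, P(k | x) = π_k f_k(x) / Σ_j π_j f_j(x).
Normal densities:
  f_Acoustic = 0.268856
  f_Electronic = 0.000967197
Multiply by the mixture weights:
  π_Acoustic·f_Acoustic = 0.29 × 0.268856 = 0.0779683
  π_Electronic·f_Electronic = 0.71 × 0.000967197 = 0.00068671
Denominator: 0.0779683 + 0.00068671 = 0.0786551
Responsibility of Source Electronic: 0.00068671 / 0.0786551 ≈ 0.009

0.009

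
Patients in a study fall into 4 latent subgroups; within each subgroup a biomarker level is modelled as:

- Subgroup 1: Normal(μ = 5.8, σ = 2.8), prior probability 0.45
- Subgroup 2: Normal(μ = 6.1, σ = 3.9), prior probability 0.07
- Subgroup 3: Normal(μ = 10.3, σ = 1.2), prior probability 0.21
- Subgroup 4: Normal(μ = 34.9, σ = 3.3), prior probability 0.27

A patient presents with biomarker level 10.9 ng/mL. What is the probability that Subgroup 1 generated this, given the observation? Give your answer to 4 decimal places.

P(component k | x) = P(Z=k)·f_k(x) / marginal(x), where marginal(x) = Σ_j P(Z=j)·f_j(x).
Normal densities:
  L_1 = (1/(2.8·√(2π)))·exp(−(10.9−5.8)²/(2·2.8²)) = 0.142479·exp(-1.65880) = 0.0271234
  L_2 = (1/(3.9·√(2π)))·exp(−(10.9−6.1)²/(2·3.9²)) = 0.102293·exp(-0.75740) = 0.0479637
  L_3 = (1/(1.2·√(2π)))·exp(−(10.9−10.3)²/(2·1.2²)) = 0.332452·exp(-0.12500) = 0.293388
  L_4 = (1/(3.3·√(2π)))·exp(−(10.9−34.9)²/(2·3.3²)) = 0.120892·exp(-26.44628) = 3.95296e-13
Unnormalised posteriors:
  P(Z=1)·L_1 = 0.45 × 0.0271234 = 0.0122055
  P(Z=2)·L_2 = 0.07 × 0.0479637 = 0.00335746
  P(Z=3)·L_3 = 0.21 × 0.293388 = 0.0616114
  P(Z=4)·L_4 = 0.27 × 3.95296e-13 = 1.0673e-13
Sum: 0.0122055 + 0.00335746 + 0.0616114 + 1.0673e-13 = 0.0771744
P(Subgroup 1 | 10.9 ng/mL) ≈ 0.1582

0.1582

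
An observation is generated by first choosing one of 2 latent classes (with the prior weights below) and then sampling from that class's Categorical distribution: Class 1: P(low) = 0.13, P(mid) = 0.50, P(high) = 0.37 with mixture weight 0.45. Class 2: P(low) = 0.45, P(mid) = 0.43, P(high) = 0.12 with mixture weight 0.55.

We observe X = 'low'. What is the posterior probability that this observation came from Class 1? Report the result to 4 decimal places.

P(component k | x) = w_k·f_k(x) / marginal(x), where marginal(x) = Σ_j w_j·f_j(x).
Component likelihoods at x = 'low':
  p_1 = P(low | comp) = 0.13
  p_2 = P(low | comp) = 0.45
Weight by the priors:
  w_1·p_1 = 0.45 × 0.13 = 0.0585
  w_2·p_2 = 0.55 × 0.45 = 0.2475
Evidence: 0.0585 + 0.2475 = 0.306
So the posterior for Class 1 is 0.0585 / 0.306 ≈ 0.1912.

0.1912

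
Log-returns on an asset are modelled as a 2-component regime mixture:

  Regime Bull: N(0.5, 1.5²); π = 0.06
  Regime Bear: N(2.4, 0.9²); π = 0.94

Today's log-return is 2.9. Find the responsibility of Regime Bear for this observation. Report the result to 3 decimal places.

P(component k | x) = π_k·f_k(x) / marginal(x), where marginal(x) = Σ_j π_j·f_j(x).
Evaluate each component's likelihood at the observed value:
  L_Bull = (1/(1.5·√(2π)))·exp(−(2.9−0.5)²/(2·1.5²)) = 0.265962·exp(-1.28000) = 0.0739472
  L_Bear = (1/(0.9·√(2π)))·exp(−(2.9−2.4)²/(2·0.9²)) = 0.443269·exp(-0.15432) = 0.37988
Weight by the priors:
  π_Bull·L_Bull = 0.06 × 0.0739472 = 0.00443683
  π_Bear·L_Bear = 0.94 × 0.37988 = 0.357088
Sum: 0.00443683 + 0.357088 = 0.361524
P(Regime Bear | data) ≈ 0.988

0.988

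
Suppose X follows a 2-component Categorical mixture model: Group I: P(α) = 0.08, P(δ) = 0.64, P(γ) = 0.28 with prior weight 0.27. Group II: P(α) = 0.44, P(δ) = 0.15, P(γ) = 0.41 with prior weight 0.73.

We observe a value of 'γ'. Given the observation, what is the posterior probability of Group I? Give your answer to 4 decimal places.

0.2017

By Bayes' theorem, P(k | x) = w_k f_k(x) / Σ_j w_j f_j(x).
Component likelihoods at x = 'γ':
  L_I = 0.28
  L_II = 0.41
Unnormalised posteriors:
  w_I·L_I = 0.27 × 0.28 = 0.0756
  w_II·L_II = 0.73 × 0.41 = 0.2993
Normaliser: 0.0756 + 0.2993 = 0.3749
So the posterior for Group I is 0.0756 / 0.3749 ≈ 0.2017.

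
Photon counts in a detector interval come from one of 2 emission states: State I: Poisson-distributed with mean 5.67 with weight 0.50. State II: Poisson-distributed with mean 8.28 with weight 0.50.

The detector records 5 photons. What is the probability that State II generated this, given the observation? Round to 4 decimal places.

P(component k | x) = π_k·f_k(x) / marginal(x), where marginal(x) = Σ_j π_j·f_j(x).
Evaluate each component's likelihood at the observed value:
  p_I = e^(−5.67)·5.67^5/5! = 0.168378
  p_II = e^(−8.28)·8.28^5/5! = 0.0822266
Weight by the priors:
  π_I·p_I = 0.50 × 0.168378 = 0.0841888
  π_II·p_II = 0.50 × 0.0822266 = 0.0411133
Marginal: 0.0841888 + 0.0411133 = 0.125302
P(State II | x) ≈ 0.3281

0.3281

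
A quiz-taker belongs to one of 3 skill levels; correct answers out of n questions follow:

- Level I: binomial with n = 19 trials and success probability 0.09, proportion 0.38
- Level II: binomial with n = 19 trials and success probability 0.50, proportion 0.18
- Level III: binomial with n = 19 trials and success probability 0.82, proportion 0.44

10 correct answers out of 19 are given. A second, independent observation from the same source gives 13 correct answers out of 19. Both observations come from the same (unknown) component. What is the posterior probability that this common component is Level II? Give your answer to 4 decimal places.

0.9549

Apply Bayes' rule: the posterior for each component is proportional to its prior times its likelihood at x.
Since both observations come from the same component, the likelihood for component k is f_k(x₁)·f_k(x₂).
  L_I = [1.37837e-06] × [3.91636e-10] = 5.3982e-16
  L_II = [0.176197] × [0.0517502] = 0.00911823
  L_III = [0.0025186] × [0.0699354] = 0.000176139
Unnormalised posteriors:
  π_I·L_I = 0.38 × 5.3982e-16 = 2.05132e-16
  π_II·L_II = 0.18 × 0.00911823 = 0.00164128
  π_III·L_III = 0.44 × 0.000176139 = 7.75013e-05
Evidence: 2.05132e-16 + 0.00164128 + 7.75013e-05 = 0.00171878
P(Level II | data) = 0.00164128 / 0.00171878 ≈ 0.9549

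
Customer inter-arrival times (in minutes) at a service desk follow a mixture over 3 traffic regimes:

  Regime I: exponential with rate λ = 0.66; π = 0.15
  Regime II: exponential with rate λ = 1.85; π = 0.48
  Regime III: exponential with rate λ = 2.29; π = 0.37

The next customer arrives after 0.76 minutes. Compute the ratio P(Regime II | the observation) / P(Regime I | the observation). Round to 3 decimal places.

3.631

Only the two components matter; the odds are (π_i f_i(x)) / (π_j f_j(x)).
Exponential densities:
  L_I = 0.39967
  L_II = 0.453475
  L_III = 0.401781
0.217668 / 0.0599505 ≈ 3.631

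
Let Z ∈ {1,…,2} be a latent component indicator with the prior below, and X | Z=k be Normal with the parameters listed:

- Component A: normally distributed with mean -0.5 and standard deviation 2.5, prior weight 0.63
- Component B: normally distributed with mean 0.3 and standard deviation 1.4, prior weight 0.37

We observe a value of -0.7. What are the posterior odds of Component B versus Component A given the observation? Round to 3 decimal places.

The posterior odds equal the prior odds times the likelihood ratio: (w_i/w_j)·(f_i(x)/f_j(x)).
Normal densities:
  p_A = 0.159067
  p_B = 0.220797
Odds = (0.37/0.63) × (0.220797/0.159067) = 0.587302 × 1.38807 ≈ 0.815

0.815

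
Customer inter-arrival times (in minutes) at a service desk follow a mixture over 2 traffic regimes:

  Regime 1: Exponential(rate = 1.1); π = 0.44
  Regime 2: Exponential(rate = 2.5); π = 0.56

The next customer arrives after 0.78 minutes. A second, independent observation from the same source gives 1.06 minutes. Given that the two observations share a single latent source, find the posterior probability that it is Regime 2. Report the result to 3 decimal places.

The responsibility of component k is w_k f_k(x) divided by Σ_j w_j f_j(x).
Since both observations come from the same component, the likelihood for component k is f_k(x₁)·f_k(x₂).
  L_1 = [1.1·e^(−1.1·0.78) = 1.1·e^(−0.8580) = 0.46641] × [0.342772] = 0.159872
  L_2 = [2.5·e^(−2.5·0.78) = 2.5·e^(−1.9500) = 0.355685] × [0.176628] = 0.062824
Weight by the priors:
  w_1·L_1 = 0.44 × 0.159872 = 0.0703438
  w_2·L_2 = 0.56 × 0.062824 = 0.0351814
Normaliser: 0.0703438 + 0.0351814 = 0.105525
So the posterior for Regime 2 is 0.0351814 / 0.105525 ≈ 0.333.

0.333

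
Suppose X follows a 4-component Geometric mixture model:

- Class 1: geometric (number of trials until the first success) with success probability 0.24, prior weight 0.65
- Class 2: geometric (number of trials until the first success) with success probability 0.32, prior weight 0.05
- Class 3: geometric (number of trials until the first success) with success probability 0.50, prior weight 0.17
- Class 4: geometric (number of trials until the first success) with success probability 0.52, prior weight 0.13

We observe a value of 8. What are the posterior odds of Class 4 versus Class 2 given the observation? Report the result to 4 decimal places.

0.3689

Only the two components matter; the odds are (π_i f_i(x)) / (π_j f_j(x)).
Component likelihoods at x = 8:
  f_1 = 0.24·(1−0.24)^7 = 0.24·0.146452 = 0.0351485
  f_2 = 0.32·(1−0.32)^7 = 0.32·0.0672299 = 0.0215136
  f_3 = 0.50·(1−0.50)^7 = 0.50·0.0078125 = 0.00390625
  f_4 = 0.52·(1−0.52)^7 = 0.52·0.00587068 = 0.00305276
Posterior odds = (π_4·f_4) / (π_2·f_2) = (0.13·0.00305276) / (0.05·0.0215136) = 0.000396858 / 0.00107568 ≈ 0.3689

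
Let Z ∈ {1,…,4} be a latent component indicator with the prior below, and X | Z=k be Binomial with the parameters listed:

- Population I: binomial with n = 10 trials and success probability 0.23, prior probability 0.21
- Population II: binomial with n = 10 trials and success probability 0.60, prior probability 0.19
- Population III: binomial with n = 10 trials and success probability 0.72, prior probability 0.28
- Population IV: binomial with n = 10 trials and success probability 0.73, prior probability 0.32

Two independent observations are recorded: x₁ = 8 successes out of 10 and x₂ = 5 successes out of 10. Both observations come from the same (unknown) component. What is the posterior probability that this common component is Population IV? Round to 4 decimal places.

By Bayes' theorem, P(k | x) = w_k f_k(x) / Σ_j w_j f_j(x).
Since both observations come from the same component, the likelihood for component k is f_k(x₁)·f_k(x₂).
  p_I = [C(10,8)·0.23^8·0.77^2 = 45·7.8311e-06·0.5929 = 0.000208938] × [0.0439029] = 9.17297e-06
  p_II = [C(10,8)·0.60^8·0.40^2 = 45·0.0167962·0.16 = 0.120932] × [0.200658] = 0.0242661
  p_III = [C(10,8)·0.72^8·0.28^2 = 45·0.0722204·0.0784 = 0.254794] × [0.0839176] = 0.0213817
  p_IV = [C(10,8)·0.73^8·0.27^2 = 45·0.080646·0.0729 = 0.264559] × [0.0749607] = 0.0198315
Multiply by the mixture weights:
  w_I·p_I = 0.21 × 9.17297e-06 = 1.92632e-06
  w_II·p_II = 0.19 × 0.0242661 = 0.00461055
  w_III·p_III = 0.28 × 0.0213817 = 0.00598687
  w_IV·p_IV = 0.32 × 0.0198315 = 0.00634609
Marginal: 1.92632e-06 + 0.00461055 + 0.00598687 + 0.00634609 = 0.0169454
So the posterior for Population IV is 0.00634609 / 0.0169454 ≈ 0.3745.

0.3745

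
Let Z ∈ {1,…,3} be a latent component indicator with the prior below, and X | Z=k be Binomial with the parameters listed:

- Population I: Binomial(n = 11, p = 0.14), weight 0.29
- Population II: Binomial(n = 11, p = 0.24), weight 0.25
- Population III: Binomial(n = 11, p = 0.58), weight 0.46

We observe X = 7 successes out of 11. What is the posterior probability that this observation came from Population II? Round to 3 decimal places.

The responsibility of component k is P(Z=k) f_k(x) divided by Σ_j P(Z=j) f_j(x).
Binomial probabilities:
  p_I = 0.000190285
  p_II = 0.00504948
  p_III = 0.226729
Multiply by the mixture weights:
  P(Z=I)·p_I = 0.29 × 0.000190285 = 5.51826e-05
  P(Z=II)·p_II = 0.25 × 0.00504948 = 0.00126237
  P(Z=III)·p_III = 0.46 × 0.226729 = 0.104295
Normaliser: 5.51826e-05 + 0.00126237 + 0.104295 = 0.105613
Responsibility of Population II: 0.00126237 / 0.105613 ≈ 0.012

0.012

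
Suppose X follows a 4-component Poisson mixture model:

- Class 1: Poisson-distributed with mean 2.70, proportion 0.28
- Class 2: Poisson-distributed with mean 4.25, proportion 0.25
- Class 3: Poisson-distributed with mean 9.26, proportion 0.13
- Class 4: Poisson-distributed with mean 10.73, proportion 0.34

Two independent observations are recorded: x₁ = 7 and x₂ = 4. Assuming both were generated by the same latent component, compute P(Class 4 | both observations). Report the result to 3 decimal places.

Apply Bayes' rule: the posterior for each component is proportional to its prior times its likelihood at x.
Since both observations come from the same component, the likelihood for component k is f_k(x₁)·f_k(x₂).
  p_1 = [e^(−2.70)·2.70^7/7! = 0.0139483] × [0.148816] = 0.00207572
  p_2 = [e^(−4.25)·4.25^7/7! = 0.0708827] × [0.193907] = 0.0137446
  p_3 = [e^(−9.26)·9.26^7/7! = 0.110225] × [0.0291518] = 0.00321326
  p_4 = [e^(−10.73)·10.73^7/7! = 0.0710866] × [0.0120839] = 0.000859005
Weight by the priors:
  π_1·p_1 = 0.28 × 0.00207572 = 0.000581202
  π_2·p_2 = 0.25 × 0.0137446 = 0.00343616
  π_3·p_3 = 0.13 × 0.00321326 = 0.000417723
  π_4·p_4 = 0.34 × 0.000859005 = 0.000292062
Evidence: 0.000581202 + 0.00343616 + 0.000417723 + 0.000292062 = 0.00472715
Responsibility of Class 4: 0.000292062 / 0.00472715 ≈ 0.062

0.062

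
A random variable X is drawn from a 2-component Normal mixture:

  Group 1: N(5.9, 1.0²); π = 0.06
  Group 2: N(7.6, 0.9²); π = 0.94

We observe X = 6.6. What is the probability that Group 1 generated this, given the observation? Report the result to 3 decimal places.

0.077

Posterior ∝ prior × likelihood, so P(k | x) ∝ P(Z=k) f_k(x); normalise over all components.
Normal densities:
  L_1 = 0.312254
  L_2 = 0.239103
Multiply by the mixture weights:
  P(Z=1)·L_1 = 0.06 × 0.312254 = 0.0187352
  P(Z=2)·L_2 = 0.94 × 0.239103 = 0.224757
Sum: 0.0187352 + 0.224757 = 0.243492
So the posterior for Group 1 is 0.0187352 / 0.243492 ≈ 0.077.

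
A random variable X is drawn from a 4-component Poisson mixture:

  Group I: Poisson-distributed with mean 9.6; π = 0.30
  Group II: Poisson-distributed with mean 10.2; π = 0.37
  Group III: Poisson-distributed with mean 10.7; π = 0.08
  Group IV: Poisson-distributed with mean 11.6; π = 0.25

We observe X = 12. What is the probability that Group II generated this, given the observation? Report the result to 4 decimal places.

Apply Bayes' rule: the posterior for each component is proportional to its prior times its likelihood at x.
Evaluate each component's likelihood at the observed value:
  L_I = e^(−9.6)·9.6^12/12! = 0.0866345
  L_II = e^(−10.2)·10.2^12/12! = 0.098415
  L_III = e^(−10.7)·10.7^12/12! = 0.106003
  L_IV = e^(−11.6)·11.6^12/12! = 0.113591
Unnormalised posteriors:
  π_I·L_I = 0.30 × 0.0866345 = 0.0259903
  π_II·L_II = 0.37 × 0.098415 = 0.0364136
  π_III·L_III = 0.08 × 0.106003 = 0.00848023
  π_IV·L_IV = 0.25 × 0.113591 = 0.0283977
Evidence: 0.0259903 + 0.0364136 + 0.00848023 + 0.0283977 = 0.0992818
So the posterior for Group II is 0.0364136 / 0.0992818 ≈ 0.3668.

0.3668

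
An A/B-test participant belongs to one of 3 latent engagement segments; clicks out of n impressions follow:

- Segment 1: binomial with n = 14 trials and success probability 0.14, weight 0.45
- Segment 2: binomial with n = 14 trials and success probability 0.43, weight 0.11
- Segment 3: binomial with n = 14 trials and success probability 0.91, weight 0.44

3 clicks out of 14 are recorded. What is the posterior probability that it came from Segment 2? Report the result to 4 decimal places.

Apply Bayes' rule: the posterior for each component is proportional to its prior times its likelihood at x.
Evaluate each component's likelihood at the observed value:
  f_1 = C(14,3)·0.14^3·0.86^11 = 364·0.002744·0.190319 = 0.190094
  f_2 = C(14,3)·0.43^3·0.57^11 = 364·0.079507·0.00206359 = 0.0597214
  f_3 = C(14,3)·0.91^3·0.09^11 = 364·0.753571·3.13811e-12 = 8.60782e-10
Weight by the priors:
  π_1·f_1 = 0.45 × 0.190094 = 0.0855423
  π_2·f_2 = 0.11 × 0.0597214 = 0.00656936
  π_3·f_3 = 0.44 × 8.60782e-10 = 3.78744e-10
Evidence: 0.0855423 + 0.00656936 + 3.78744e-10 = 0.0921117
Responsibility of Segment 2: 0.00656936 / 0.0921117 ≈ 0.0713

0.0713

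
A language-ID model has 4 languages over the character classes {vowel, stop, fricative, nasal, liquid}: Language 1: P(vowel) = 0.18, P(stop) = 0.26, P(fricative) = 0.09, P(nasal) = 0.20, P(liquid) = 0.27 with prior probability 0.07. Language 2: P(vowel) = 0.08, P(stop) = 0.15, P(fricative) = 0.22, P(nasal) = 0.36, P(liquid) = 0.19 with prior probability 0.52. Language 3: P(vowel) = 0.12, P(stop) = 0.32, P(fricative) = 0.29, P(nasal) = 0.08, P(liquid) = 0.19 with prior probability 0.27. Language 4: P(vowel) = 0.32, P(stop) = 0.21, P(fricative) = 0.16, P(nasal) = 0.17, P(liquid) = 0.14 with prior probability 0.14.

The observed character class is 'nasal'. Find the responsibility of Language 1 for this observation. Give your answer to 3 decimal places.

By Bayes' theorem, P(k | x) = P(Z=k) f_k(x) / Σ_j P(Z=j) f_j(x).
Component likelihoods at x = 'nasal':
  p_1 = 0.2
  p_2 = 0.36
  p_3 = 0.08
  p_4 = 0.17
Weight by the priors:
  P(Z=1)·p_1 = 0.07 × 0.2 = 0.014
  P(Z=2)·p_2 = 0.52 × 0.36 = 0.1872
  P(Z=3)·p_3 = 0.27 × 0.08 = 0.0216
  P(Z=4)·p_4 = 0.14 × 0.17 = 0.0238
Normaliser: 0.014 + 0.1872 + 0.0216 + 0.0238 = 0.2466
So the posterior for Language 1 is 0.014 / 0.2466 ≈ 0.057.

0.057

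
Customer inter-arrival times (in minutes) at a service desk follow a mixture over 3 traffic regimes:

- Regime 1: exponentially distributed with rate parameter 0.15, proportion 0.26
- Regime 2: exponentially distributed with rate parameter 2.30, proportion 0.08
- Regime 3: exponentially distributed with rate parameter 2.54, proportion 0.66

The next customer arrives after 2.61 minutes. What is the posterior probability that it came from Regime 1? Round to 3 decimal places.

Posterior ∝ prior × likelihood, so P(k | x) ∝ π_k f_k(x); normalise over all components.
Evaluate each component's likelihood at the observed value:
  L_1 = 0.15·e^(−0.15·2.61) = 0.15·e^(−0.3915) = 0.101406
  L_2 = 2.30·e^(−2.30·2.61) = 2.30·e^(−6.0030) = 0.00568405
  L_3 = 2.54·e^(−2.54·2.61) = 2.54·e^(−6.6294) = 0.00335523
Unnormalised posteriors:
  π_1·L_1 = 0.26 × 0.101406 = 0.0263656
  π_2·L_2 = 0.08 × 0.00568405 = 0.000454724
  π_3·L_3 = 0.66 × 0.00335523 = 0.00221445
Evidence: 0.0263656 + 0.000454724 + 0.00221445 = 0.0290348
Responsibility of Regime 1: 0.0263656 / 0.0290348 ≈ 0.908

0.908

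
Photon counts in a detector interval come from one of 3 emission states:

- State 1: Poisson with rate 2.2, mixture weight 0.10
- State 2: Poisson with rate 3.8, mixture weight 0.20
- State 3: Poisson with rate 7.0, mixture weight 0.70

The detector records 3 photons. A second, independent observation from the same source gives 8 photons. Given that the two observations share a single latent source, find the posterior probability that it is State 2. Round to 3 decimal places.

Posterior ∝ prior × likelihood, so P(k | x) ∝ w_k f_k(x); normalise over all components.
Since both observations come from the same component, the likelihood for component k is f_k(x₁)·f_k(x₂).
  L_1 = [e^(−2.2)·2.2^3/3! = 0.196639] × [0.00150804] = 0.000296539
  L_2 = [e^(−3.8)·3.8^3/3! = 0.204588] × [0.0241229] = 0.00493526
  L_3 = [e^(−7.0)·7.0^3/3! = 0.0521293] × [0.130377] = 0.00679648
Prior × likelihood for each component:
  w_1·L_1 = 0.10 × 0.000296539 = 2.96539e-05
  w_2·L_2 = 0.20 × 0.00493526 = 0.000987051
  w_3·L_3 = 0.70 × 0.00679648 = 0.00475753
Marginal: 2.96539e-05 + 0.000987051 + 0.00475753 = 0.00577424
So the posterior for State 2 is 0.000987051 / 0.00577424 ≈ 0.171.

0.171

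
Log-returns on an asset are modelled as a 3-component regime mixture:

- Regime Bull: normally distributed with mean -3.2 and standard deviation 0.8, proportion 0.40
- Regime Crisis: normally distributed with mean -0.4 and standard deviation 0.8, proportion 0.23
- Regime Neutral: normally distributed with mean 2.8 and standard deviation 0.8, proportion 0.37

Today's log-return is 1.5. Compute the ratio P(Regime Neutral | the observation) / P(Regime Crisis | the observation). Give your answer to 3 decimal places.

7.210

Posterior odds = (π_i f_i(x)) / (π_j f_j(x)); the normalising sum cancels.
Component likelihoods at x = 1.5:
  f_Bull = 1.59532e-08
  f_Crisis = 0.0297149
  f_Neutral = 0.133173
0.0492739 / 0.00683442 ≈ 7.210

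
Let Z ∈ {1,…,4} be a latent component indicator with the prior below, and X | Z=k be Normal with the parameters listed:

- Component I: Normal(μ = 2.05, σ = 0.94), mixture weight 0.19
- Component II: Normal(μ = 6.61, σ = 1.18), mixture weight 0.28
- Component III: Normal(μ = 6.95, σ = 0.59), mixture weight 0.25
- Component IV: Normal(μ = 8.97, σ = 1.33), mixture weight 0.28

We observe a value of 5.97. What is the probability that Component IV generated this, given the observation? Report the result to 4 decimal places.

0.0504

Apply Bayes' rule: the posterior for each component is proportional to its prior times its likelihood at x.
Normal densities:
  L_I = (1/(0.94·√(2π)))·exp(−(5.97−2.05)²/(2·0.94²)) = 0.424407·exp(-8.69534) = 7.10306e-05
  L_II = (1/(1.18·√(2π)))·exp(−(5.97−6.61)²/(2·1.18²)) = 0.338087·exp(-0.14708) = 0.291844
  L_III = (1/(0.59·√(2π)))·exp(−(5.97−6.95)²/(2·0.59²)) = 0.676173·exp(-1.37949) = 0.170198
  L_IV = (1/(1.33·√(2π)))·exp(−(5.97−8.97)²/(2·1.33²)) = 0.299957·exp(-2.54395) = 0.0235631
Weight by the priors:
  w_I·L_I = 0.19 × 7.10306e-05 = 1.34958e-05
  w_II·L_II = 0.28 × 0.291844 = 0.0817162
  w_III·L_III = 0.25 × 0.170198 = 0.0425494
  w_IV·L_IV = 0.28 × 0.0235631 = 0.00659768
Marginal: 1.34958e-05 + 0.0817162 + 0.0425494 + 0.00659768 = 0.130877
Responsibility of Component IV: 0.00659768 / 0.130877 ≈ 0.0504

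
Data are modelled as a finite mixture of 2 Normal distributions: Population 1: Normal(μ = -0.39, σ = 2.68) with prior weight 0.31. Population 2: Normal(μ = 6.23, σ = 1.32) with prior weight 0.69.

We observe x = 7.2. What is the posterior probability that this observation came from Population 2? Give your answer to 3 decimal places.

The responsibility of component k is π_k f_k(x) divided by Σ_j π_j f_j(x).
Evaluate each component's likelihood at the observed value:
  p_1 = (1/(2.68·√(2π)))·exp(−(7.2−-0.39)²/(2·2.68²)) = 0.148859·exp(-4.01037) = 0.00269833
  p_2 = (1/(1.32·√(2π)))·exp(−(7.2−6.23)²/(2·1.32²)) = 0.302229·exp(-0.27000) = 0.230715
Prior × likelihood for each component:
  π_1·p_1 = 0.31 × 0.00269833 = 0.000836483
  π_2·p_2 = 0.69 × 0.230715 = 0.159193
Normaliser: 0.000836483 + 0.159193 = 0.16003
P(Population 2 | the observation) = 0.159193 / 0.16003 ≈ 0.995

0.995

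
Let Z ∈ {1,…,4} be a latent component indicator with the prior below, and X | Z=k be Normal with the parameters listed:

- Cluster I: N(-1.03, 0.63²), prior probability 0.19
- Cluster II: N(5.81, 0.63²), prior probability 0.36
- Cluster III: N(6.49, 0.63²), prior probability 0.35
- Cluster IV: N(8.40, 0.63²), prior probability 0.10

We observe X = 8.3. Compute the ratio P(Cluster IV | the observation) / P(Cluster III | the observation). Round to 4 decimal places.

17.4921

The posterior odds equal the prior odds times the likelihood ratio: (π_i/π_j)·(f_i(x)/f_j(x)).
Normal densities:
  L_I = 1.50108e-48
  L_II = 0.000256711
  L_III = 0.0102138
  L_IV = 0.625314
0.0625314 / 0.00357484 ≈ 17.4921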